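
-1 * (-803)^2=-644809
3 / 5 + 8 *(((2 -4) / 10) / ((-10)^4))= 3749 / 6250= 0.60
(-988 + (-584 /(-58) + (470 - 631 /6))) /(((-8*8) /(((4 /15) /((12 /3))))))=106679 /167040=0.64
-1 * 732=-732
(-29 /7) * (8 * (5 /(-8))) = 145 /7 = 20.71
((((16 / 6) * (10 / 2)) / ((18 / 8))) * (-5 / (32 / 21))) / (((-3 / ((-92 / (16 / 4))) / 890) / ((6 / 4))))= -199013.89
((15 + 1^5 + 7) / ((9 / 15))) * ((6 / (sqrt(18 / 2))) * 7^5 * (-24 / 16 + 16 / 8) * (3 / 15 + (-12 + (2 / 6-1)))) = -72286907 / 9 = -8031878.56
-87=-87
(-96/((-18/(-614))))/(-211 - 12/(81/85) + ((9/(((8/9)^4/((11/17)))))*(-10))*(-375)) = -3078291456/32672727683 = -0.09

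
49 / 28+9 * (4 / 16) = 4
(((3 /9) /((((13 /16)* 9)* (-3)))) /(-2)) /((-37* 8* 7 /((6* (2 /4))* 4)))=-0.00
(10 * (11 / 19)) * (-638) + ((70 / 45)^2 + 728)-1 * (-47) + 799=-3258470 / 1539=-2117.26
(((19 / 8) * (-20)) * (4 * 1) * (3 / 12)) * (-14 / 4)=665 / 4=166.25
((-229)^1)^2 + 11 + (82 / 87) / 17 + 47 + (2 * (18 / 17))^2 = 1320096503 / 25143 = 52503.54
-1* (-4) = 4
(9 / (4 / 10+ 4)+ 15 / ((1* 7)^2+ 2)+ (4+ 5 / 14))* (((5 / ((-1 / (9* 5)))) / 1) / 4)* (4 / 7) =-1972350 / 9163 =-215.25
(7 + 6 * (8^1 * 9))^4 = 37141383841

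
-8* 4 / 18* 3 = -16 / 3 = -5.33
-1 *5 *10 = -50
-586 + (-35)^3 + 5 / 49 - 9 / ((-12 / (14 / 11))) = -46849819 / 1078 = -43459.94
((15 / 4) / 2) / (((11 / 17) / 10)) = 1275 / 44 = 28.98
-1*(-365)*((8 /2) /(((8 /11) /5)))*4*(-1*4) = -160600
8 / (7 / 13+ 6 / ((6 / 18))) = 104 / 241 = 0.43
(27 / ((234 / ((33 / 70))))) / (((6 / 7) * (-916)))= -0.00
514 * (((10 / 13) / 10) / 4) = 257 / 26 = 9.88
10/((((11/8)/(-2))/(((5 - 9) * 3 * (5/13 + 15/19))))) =204.93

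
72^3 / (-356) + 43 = -89485 / 89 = -1005.45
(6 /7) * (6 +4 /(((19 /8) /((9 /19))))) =14724 /2527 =5.83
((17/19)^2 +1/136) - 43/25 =-1119503/1227400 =-0.91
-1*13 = -13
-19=-19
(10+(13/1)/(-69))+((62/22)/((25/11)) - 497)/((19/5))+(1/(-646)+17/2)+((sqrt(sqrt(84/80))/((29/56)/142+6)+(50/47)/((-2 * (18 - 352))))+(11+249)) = 3976 * sqrt(2) * 21^(1/4) * 5^(3/4)/238705+13612227781/92068770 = 148.02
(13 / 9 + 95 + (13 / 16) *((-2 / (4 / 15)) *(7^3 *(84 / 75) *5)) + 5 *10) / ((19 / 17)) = -14147519 / 1368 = -10341.75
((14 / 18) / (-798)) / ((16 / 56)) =-7 / 2052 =-0.00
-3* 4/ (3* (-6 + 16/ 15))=30/ 37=0.81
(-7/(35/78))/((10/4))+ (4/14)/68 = -37103/5950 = -6.24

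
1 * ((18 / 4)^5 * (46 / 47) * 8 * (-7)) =-9506889 / 94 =-101137.12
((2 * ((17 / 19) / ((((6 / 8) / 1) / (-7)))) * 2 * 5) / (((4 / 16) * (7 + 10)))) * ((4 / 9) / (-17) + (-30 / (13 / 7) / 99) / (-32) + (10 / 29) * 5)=-2420537980 / 36165987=-66.93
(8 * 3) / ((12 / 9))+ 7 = 25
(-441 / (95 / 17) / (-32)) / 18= 833 / 6080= 0.14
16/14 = 8/7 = 1.14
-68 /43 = -1.58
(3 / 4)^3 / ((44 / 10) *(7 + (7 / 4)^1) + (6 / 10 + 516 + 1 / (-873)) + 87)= 117855 / 179376736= 0.00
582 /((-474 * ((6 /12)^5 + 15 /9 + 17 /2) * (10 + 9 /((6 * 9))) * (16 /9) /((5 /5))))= -31428 /4717801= -0.01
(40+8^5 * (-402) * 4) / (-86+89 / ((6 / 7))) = -316145424 / 107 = -2954630.13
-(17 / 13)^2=-289 / 169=-1.71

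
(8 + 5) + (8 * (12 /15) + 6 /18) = 296 /15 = 19.73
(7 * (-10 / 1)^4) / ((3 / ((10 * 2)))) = 1400000 / 3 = 466666.67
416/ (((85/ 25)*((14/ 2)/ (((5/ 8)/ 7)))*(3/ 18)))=9.36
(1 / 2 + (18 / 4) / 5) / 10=7 / 50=0.14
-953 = -953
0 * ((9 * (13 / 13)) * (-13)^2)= 0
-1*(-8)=8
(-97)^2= 9409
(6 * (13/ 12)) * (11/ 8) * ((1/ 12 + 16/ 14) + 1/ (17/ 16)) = 442585/ 22848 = 19.37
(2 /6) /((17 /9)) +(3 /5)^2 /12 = 351 /1700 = 0.21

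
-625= -625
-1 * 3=-3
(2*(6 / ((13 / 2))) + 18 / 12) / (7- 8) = -87 / 26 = -3.35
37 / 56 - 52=-2875 / 56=-51.34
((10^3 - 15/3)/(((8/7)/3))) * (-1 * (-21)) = 438795/8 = 54849.38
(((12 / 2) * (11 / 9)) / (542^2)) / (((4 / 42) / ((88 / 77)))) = 22 / 73441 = 0.00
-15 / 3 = -5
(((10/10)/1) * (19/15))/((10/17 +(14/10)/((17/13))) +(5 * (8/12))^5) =26163/8534263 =0.00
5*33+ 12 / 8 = 333 / 2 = 166.50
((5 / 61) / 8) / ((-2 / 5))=-25 / 976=-0.03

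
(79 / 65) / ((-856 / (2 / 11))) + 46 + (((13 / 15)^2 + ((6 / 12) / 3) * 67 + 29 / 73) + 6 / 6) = 59.31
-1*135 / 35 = -27 / 7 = -3.86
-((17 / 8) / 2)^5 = -1419857 / 1048576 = -1.35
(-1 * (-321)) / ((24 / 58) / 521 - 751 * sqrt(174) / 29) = -632553348673 * sqrt(174) / 8879393735530 - 9699978 / 4439696867765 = -0.94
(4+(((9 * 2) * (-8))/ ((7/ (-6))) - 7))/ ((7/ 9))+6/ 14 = 7608/ 49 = 155.27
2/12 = 0.17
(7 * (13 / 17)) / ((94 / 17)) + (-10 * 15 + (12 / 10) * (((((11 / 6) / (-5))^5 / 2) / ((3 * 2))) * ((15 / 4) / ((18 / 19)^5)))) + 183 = 195463113641257697 / 5754868300800000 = 33.96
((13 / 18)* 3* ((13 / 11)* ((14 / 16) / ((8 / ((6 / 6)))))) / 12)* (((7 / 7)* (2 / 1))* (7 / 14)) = 1183 / 50688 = 0.02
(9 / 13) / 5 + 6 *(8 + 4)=4689 / 65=72.14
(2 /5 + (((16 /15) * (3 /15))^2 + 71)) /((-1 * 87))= -401881 /489375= -0.82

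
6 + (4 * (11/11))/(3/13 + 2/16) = 638/37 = 17.24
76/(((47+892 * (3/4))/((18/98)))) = 171/8771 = 0.02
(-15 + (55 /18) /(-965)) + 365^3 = 168930580129 /3474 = 48627110.00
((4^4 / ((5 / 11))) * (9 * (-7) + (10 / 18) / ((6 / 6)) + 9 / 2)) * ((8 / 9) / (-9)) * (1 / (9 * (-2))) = -5874176 / 32805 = -179.06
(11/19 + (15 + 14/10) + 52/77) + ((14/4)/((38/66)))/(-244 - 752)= 85719979/4857160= 17.65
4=4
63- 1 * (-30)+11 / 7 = 662 / 7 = 94.57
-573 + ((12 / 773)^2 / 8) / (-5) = -1711920603 / 2987645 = -573.00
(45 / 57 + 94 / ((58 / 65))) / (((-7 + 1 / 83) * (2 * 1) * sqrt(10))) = -60673 * sqrt(10) / 79895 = -2.40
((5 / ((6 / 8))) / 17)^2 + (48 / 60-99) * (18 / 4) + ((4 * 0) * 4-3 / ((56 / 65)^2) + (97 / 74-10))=-685804312099 / 1508996160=-454.48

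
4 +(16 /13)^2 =932 /169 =5.51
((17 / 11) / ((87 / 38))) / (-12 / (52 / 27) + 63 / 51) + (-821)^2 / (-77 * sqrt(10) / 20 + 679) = 14828902 * sqrt(10) / 2633673 + 460456596145787 / 463758211224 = 1010.69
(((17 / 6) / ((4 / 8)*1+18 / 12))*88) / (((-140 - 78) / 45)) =-2805 / 109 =-25.73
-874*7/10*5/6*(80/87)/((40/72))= -24472/29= -843.86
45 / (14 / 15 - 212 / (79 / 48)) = -53325 / 151534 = -0.35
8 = 8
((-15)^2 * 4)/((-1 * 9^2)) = -100/9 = -11.11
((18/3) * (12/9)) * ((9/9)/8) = 1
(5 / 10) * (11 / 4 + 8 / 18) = 1.60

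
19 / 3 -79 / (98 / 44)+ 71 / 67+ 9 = -187883 / 9849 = -19.08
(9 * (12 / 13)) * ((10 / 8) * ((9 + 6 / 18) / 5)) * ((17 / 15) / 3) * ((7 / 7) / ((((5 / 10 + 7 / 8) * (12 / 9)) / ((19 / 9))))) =18088 / 2145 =8.43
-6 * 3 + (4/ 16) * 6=-33/ 2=-16.50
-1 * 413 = -413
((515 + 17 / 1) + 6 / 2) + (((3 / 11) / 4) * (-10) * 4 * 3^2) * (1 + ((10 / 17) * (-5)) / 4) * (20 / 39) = 1292485 / 2431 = 531.67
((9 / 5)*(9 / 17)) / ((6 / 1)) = 27 / 170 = 0.16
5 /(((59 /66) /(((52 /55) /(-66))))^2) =2704 /2106005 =0.00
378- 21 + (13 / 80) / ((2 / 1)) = 57133 / 160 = 357.08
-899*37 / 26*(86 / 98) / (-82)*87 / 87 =1430309 / 104468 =13.69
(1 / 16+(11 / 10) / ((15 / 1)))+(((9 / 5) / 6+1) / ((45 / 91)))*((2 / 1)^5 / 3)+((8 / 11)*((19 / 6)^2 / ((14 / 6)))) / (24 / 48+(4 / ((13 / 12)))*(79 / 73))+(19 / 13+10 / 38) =10725690094201 / 350544514320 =30.60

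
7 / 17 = 0.41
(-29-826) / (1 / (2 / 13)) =-131.54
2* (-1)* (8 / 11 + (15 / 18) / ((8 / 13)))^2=-1207801 / 139392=-8.66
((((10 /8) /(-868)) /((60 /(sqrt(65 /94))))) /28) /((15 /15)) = -sqrt(6110) /109659648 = -0.00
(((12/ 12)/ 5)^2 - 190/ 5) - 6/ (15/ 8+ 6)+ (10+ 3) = -13504/ 525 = -25.72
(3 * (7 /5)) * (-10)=-42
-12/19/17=-12/323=-0.04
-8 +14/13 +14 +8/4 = 118/13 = 9.08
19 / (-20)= -19 / 20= -0.95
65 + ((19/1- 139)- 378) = -433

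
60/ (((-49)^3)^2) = 60/ 13841287201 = 0.00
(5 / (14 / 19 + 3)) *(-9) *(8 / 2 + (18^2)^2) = -89757900 / 71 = -1264195.77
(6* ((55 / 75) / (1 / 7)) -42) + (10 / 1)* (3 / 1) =94 / 5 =18.80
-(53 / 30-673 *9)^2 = -32999265649 / 900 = -36665850.72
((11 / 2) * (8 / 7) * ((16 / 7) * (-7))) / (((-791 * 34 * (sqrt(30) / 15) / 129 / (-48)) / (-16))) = 17436672 * sqrt(30) / 94129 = 1014.61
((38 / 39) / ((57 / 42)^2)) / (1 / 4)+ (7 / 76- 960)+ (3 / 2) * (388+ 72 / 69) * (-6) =-303991433 / 68172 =-4459.18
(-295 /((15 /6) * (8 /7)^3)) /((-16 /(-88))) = -222607 /512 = -434.78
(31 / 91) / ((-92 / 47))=-1457 / 8372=-0.17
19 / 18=1.06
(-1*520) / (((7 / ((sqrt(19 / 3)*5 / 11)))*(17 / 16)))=-41600*sqrt(57) / 3927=-79.98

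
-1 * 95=-95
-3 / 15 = -0.20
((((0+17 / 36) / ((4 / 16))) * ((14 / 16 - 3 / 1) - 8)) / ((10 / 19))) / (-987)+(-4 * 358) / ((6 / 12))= -2863.96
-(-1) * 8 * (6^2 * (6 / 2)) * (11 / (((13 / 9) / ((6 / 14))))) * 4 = 1026432 / 91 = 11279.47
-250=-250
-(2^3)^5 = -32768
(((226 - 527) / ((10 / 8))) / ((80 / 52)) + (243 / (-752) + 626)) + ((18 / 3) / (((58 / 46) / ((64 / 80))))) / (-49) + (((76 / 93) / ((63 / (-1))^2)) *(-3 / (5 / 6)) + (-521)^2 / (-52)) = -1381021235160811 / 290683738800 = -4750.94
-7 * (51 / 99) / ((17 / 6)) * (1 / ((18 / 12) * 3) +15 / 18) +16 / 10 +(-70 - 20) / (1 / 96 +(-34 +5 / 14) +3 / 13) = 38749729 / 13130865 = 2.95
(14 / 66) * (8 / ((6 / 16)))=4.53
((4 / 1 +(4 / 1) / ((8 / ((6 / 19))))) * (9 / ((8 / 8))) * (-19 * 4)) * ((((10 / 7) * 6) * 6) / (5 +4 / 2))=-1023840 / 49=-20894.69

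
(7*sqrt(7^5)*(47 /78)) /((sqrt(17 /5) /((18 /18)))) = 16121*sqrt(595) /1326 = 296.56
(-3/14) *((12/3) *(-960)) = 5760/7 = 822.86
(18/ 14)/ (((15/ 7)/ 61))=36.60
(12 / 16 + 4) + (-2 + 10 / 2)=31 / 4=7.75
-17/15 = -1.13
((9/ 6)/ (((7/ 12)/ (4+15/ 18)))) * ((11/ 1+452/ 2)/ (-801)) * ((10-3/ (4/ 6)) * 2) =-25201/ 623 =-40.45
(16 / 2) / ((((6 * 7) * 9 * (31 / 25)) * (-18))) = -50 / 52731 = -0.00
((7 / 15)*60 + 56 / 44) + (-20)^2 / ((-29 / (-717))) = 3164138 / 319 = 9918.93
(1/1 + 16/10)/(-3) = -13/15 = -0.87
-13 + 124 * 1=111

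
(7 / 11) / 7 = 1 / 11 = 0.09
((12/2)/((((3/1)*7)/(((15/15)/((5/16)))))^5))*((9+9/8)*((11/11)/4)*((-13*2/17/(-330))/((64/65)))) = 173056/29464771875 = 0.00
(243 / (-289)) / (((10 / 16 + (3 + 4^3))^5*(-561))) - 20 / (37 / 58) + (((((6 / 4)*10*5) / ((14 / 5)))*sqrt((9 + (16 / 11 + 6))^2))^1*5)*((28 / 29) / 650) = -980919758011475573469793 / 34935651697971791616707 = -28.08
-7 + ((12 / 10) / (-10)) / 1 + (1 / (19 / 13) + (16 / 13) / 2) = -5.82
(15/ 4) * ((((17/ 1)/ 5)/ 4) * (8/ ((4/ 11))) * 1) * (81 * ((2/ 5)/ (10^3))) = 45441/ 20000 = 2.27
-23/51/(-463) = 23/23613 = 0.00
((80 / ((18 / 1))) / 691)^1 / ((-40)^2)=1 / 248760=0.00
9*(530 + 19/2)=9711/2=4855.50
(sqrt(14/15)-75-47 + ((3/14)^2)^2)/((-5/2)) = 4686671/96040-2 * sqrt(210)/75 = 48.41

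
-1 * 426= -426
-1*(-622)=622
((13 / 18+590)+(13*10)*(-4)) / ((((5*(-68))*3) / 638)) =-406087 / 9180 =-44.24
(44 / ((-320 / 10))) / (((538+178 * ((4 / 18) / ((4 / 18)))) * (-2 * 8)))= 11 / 91648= 0.00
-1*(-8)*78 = 624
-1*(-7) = 7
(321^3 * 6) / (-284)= -99228483 / 142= -698792.13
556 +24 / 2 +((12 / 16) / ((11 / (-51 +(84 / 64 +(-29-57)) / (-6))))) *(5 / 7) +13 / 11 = 5592151 / 9856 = 567.39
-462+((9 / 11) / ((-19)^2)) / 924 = -565057413 / 1223068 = -462.00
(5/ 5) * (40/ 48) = 5/ 6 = 0.83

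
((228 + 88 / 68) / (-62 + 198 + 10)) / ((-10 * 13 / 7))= -13643 / 161330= -0.08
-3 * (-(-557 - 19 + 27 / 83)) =-143343 / 83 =-1727.02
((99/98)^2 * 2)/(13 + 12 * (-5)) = -9801/225694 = -0.04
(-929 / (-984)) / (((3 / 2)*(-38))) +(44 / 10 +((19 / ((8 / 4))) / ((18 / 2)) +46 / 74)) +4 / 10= 6.46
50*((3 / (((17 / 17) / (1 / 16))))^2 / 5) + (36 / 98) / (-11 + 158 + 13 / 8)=0.35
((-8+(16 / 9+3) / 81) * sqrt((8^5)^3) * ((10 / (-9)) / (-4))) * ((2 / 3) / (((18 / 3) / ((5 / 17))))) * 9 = -303510323200 * sqrt(2) / 111537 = -3848305.18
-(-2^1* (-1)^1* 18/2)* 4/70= -1.03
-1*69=-69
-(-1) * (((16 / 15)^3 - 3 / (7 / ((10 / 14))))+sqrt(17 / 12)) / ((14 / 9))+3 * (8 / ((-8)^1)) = -621671 / 257250+3 * sqrt(51) / 28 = -1.65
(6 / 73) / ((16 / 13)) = 39 / 584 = 0.07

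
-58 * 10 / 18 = -290 / 9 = -32.22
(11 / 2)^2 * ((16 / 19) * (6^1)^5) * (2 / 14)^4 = 3763584 / 45619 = 82.50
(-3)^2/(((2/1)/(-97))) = -873/2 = -436.50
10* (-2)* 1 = -20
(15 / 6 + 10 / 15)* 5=95 / 6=15.83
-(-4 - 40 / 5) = 12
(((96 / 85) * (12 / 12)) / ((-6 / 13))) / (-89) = 208 / 7565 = 0.03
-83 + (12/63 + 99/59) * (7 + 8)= -22704/413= -54.97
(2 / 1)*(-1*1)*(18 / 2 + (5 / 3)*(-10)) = 46 / 3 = 15.33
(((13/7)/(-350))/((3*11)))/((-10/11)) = 13/73500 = 0.00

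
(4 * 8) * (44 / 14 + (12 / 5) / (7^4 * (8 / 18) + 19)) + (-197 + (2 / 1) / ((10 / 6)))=-32555883 / 342125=-95.16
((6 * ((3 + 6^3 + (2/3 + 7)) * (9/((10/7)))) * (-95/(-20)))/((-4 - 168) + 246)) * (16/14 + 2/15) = 129846/185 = 701.87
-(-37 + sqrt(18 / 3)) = 37 -sqrt(6) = 34.55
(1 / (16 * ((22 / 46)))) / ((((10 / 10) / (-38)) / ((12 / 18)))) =-437 / 132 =-3.31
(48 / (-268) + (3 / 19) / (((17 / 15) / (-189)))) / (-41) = 573711 / 887281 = 0.65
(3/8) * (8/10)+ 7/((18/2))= 97/90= 1.08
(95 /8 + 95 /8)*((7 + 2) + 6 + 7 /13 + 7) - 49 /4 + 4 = 527.04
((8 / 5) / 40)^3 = 1 / 15625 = 0.00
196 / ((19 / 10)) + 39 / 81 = 53167 / 513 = 103.64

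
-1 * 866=-866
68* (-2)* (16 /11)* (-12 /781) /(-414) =-4352 /592779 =-0.01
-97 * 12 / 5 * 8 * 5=-9312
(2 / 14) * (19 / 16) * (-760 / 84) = -1.53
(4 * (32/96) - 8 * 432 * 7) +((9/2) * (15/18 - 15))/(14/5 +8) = -1742153/72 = -24196.57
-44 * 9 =-396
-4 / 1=-4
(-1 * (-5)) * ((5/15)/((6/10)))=25/9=2.78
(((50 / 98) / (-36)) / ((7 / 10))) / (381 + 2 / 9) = -125 / 2353666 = -0.00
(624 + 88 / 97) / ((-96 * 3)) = -7577 / 3492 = -2.17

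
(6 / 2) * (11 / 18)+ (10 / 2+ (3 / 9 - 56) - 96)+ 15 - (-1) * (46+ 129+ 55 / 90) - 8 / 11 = 4460 / 99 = 45.05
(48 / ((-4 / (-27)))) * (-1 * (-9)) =2916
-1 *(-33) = 33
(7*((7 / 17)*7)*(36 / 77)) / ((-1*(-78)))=294 / 2431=0.12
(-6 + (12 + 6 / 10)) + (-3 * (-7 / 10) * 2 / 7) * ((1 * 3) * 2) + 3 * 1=66 / 5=13.20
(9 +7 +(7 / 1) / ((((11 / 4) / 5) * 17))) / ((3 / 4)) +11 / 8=35465 / 1496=23.71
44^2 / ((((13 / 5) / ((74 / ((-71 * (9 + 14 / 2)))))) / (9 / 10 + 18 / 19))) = -120879 / 1349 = -89.61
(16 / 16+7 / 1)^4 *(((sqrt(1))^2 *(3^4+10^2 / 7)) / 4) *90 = 61470720 / 7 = 8781531.43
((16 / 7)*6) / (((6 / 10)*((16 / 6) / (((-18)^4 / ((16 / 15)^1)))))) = 5904900 / 7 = 843557.14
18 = 18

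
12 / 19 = 0.63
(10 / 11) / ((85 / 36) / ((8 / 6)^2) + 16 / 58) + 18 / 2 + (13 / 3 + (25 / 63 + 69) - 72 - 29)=-36522517 / 2063061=-17.70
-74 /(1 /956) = -70744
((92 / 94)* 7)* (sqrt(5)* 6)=1932* sqrt(5) / 47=91.92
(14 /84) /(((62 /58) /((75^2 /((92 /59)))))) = 562.43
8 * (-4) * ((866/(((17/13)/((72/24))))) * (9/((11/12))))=-116722944/187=-624186.87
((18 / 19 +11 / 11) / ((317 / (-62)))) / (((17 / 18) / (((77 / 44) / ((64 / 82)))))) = -2962701 / 3276512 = -0.90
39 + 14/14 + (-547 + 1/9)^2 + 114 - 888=24166630/81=298353.46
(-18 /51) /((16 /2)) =-3 /68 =-0.04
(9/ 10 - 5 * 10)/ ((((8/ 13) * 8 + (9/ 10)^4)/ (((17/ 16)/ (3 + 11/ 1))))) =-0.67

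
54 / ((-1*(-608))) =27 / 304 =0.09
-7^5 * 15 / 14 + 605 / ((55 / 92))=-16995.50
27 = 27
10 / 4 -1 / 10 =12 / 5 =2.40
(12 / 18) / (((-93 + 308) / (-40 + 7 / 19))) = -502 / 4085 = -0.12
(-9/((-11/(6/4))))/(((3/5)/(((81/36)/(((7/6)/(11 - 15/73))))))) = 239355/5621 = 42.58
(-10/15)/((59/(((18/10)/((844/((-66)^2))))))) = -6534/62245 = -0.10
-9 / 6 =-3 / 2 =-1.50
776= 776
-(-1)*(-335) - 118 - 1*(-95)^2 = -9478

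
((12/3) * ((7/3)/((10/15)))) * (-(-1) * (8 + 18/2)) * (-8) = -1904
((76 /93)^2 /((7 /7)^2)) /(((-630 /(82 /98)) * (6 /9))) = -59204 /44499105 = -0.00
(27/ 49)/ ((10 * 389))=27/ 190610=0.00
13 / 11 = 1.18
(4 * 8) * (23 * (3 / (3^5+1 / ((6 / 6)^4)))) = 552 / 61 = 9.05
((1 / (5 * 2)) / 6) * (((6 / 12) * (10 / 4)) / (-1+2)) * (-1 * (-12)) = 1 / 4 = 0.25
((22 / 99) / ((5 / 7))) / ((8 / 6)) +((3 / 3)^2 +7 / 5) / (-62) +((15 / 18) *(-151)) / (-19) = 60232 / 8835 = 6.82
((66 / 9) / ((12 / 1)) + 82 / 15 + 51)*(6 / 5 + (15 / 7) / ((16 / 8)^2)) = 99.07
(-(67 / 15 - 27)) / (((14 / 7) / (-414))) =-4664.40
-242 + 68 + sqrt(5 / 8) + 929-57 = sqrt(10) / 4 + 698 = 698.79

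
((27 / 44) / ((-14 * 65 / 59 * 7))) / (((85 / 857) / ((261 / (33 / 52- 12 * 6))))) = 118772487 / 566731550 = 0.21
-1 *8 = -8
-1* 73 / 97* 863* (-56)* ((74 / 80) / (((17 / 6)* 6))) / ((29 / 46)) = 750570086 / 239105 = 3139.08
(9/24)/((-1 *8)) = -3/64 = -0.05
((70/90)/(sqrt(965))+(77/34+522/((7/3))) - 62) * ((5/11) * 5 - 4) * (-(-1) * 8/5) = -2966052/6545 - 1064 * sqrt(965)/477675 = -453.25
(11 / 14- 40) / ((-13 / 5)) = 2745 / 182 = 15.08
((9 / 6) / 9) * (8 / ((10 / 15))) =2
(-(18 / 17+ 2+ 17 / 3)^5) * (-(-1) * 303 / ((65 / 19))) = -4479525.85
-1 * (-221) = 221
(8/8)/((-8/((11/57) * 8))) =-11/57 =-0.19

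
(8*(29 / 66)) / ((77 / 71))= 8236 / 2541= 3.24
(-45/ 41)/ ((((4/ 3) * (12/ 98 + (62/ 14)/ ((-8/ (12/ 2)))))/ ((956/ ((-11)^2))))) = 2107980/ 1036849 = 2.03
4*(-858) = -3432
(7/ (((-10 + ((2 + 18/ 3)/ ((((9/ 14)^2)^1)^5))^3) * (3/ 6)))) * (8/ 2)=1186952431706053698400244129628/ 6195566471048265051935887962947335051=0.00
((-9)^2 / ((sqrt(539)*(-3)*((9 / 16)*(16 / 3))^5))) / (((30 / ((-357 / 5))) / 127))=2159*sqrt(11) / 4950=1.45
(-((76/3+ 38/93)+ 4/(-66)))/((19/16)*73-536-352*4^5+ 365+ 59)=420352/5900227179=0.00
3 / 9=1 / 3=0.33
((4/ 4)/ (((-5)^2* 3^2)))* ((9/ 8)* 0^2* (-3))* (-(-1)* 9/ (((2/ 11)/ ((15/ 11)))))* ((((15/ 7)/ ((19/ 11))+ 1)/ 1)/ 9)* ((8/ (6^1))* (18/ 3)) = 0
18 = 18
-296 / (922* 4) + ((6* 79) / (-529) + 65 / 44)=0.50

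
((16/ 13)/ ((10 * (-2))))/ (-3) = 4/ 195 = 0.02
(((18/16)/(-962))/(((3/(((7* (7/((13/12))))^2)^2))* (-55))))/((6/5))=3735591048/151116251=24.72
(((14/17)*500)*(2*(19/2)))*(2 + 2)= 532000/17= 31294.12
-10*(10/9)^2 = -1000/81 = -12.35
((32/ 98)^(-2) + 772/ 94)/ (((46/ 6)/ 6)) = 1904967/ 138368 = 13.77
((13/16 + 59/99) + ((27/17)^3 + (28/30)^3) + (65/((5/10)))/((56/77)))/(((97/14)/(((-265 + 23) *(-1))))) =41566509753769/6433573500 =6460.87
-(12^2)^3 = -2985984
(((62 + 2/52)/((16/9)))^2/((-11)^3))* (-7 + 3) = 210743289/57584384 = 3.66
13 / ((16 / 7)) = 5.69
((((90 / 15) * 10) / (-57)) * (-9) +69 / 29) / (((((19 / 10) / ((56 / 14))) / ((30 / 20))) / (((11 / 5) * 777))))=63983.71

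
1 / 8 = 0.12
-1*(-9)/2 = 9/2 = 4.50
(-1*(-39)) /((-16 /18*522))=-39 /464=-0.08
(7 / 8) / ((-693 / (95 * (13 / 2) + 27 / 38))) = -0.78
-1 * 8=-8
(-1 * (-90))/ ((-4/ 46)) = -1035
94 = 94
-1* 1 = -1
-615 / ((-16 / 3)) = 1845 / 16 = 115.31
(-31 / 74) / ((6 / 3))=-31 / 148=-0.21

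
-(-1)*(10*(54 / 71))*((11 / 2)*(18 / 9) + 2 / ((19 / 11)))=124740 / 1349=92.47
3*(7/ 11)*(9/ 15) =63/ 55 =1.15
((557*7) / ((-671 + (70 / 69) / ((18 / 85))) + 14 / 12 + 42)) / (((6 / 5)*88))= -4035465 / 68096072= -0.06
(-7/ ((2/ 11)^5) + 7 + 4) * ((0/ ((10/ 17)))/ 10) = 0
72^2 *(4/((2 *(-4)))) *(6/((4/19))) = -73872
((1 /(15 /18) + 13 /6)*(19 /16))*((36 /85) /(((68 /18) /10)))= 51813 /11560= 4.48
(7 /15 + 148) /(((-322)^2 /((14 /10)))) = 2227 /1110900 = 0.00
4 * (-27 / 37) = -108 / 37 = -2.92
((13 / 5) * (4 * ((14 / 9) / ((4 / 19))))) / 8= 1729 / 180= 9.61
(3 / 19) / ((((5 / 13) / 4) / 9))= 1404 / 95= 14.78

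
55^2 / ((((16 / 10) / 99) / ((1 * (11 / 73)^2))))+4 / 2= 181267639 / 42632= 4251.91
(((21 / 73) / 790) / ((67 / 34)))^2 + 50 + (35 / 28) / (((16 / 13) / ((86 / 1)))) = 16403948471973243 / 119437167456800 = 137.34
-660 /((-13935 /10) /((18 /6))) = 1320 /929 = 1.42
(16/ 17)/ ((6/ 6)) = 16/ 17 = 0.94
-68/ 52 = -17/ 13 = -1.31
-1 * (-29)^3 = 24389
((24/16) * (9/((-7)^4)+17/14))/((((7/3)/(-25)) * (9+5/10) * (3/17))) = -7457475/638666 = -11.68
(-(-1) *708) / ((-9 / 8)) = -1888 / 3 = -629.33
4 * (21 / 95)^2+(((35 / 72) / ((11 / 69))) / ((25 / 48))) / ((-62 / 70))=-19740826 / 3077525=-6.41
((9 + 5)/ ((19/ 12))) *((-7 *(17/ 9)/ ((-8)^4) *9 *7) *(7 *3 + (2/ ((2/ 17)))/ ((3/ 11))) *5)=-3644375/ 4864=-749.25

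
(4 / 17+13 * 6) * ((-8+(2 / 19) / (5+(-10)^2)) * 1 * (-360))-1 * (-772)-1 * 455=3835309 / 17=225606.41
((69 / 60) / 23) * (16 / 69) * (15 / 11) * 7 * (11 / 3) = 28 / 69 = 0.41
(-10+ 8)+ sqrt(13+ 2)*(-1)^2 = -2+ sqrt(15) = 1.87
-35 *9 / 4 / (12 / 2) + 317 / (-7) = -3271 / 56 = -58.41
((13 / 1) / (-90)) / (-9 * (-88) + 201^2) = -13 / 3707370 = -0.00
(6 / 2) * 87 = 261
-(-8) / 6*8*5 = 160 / 3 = 53.33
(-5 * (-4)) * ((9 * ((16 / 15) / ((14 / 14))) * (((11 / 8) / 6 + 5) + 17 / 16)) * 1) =1208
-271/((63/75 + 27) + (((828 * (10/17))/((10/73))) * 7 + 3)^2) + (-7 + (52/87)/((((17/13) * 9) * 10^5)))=-3475959162770863664813/496565599680521325000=-7.00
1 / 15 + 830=12451 / 15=830.07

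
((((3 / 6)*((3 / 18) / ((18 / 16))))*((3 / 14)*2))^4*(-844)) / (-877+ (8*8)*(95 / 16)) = 13504 / 7829221617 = 0.00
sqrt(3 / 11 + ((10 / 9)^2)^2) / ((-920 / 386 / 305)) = -11773*sqrt(1426513) / 81972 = -171.54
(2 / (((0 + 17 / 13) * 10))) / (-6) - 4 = -4.03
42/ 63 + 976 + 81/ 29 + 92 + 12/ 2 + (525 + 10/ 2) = 139849/ 87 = 1607.46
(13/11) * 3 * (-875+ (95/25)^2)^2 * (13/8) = 58666515843/13750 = 4266655.70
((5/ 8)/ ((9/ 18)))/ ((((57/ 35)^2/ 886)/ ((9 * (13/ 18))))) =35273875/ 12996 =2714.21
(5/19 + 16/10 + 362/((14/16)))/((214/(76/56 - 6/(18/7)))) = -11330719/5977020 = -1.90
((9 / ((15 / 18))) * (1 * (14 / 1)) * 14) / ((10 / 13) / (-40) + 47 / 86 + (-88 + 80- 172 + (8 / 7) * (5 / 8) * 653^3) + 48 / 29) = 4804162272 / 451386910760665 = 0.00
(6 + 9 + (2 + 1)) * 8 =144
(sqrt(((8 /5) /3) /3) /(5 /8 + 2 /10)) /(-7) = -16*sqrt(10) /693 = -0.07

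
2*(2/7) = 4/7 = 0.57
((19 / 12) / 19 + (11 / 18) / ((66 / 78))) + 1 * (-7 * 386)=-97243 / 36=-2701.19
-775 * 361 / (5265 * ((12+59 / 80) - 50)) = 4476400 / 3138993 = 1.43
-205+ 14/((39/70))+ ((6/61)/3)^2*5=-26102035/145119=-179.87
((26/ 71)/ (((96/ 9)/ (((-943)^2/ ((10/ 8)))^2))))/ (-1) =-30839787576039/ 1775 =-17374528211.85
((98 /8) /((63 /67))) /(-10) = -469 /360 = -1.30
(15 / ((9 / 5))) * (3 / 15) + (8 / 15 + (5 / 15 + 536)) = 8078 / 15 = 538.53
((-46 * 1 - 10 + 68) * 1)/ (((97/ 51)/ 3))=1836/ 97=18.93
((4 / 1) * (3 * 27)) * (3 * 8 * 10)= 77760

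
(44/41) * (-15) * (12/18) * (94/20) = -2068/41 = -50.44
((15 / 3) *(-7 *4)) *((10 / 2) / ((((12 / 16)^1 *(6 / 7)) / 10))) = -98000 / 9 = -10888.89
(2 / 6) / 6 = 1 / 18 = 0.06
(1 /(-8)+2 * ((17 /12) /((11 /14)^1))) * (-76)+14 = -16537 /66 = -250.56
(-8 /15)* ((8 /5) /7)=-64 /525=-0.12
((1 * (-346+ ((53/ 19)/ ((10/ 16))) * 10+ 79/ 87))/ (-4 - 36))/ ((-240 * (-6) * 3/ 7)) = 3476627/ 285638400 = 0.01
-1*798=-798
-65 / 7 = -9.29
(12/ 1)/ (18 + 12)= 2/ 5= 0.40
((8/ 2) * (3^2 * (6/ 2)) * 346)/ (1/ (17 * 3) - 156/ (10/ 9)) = -9528840/ 35797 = -266.19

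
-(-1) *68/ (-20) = -17/ 5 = -3.40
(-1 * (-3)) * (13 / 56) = 39 / 56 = 0.70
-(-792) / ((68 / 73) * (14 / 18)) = 130086 / 119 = 1093.16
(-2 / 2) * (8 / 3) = -8 / 3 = -2.67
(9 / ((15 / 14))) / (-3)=-14 / 5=-2.80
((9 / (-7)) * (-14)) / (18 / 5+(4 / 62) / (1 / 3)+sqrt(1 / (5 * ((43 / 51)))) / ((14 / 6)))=384063960 / 80697457 - 201810 * sqrt(10965) / 80697457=4.50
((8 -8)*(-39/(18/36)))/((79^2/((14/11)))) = 0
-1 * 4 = -4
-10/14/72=-5/504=-0.01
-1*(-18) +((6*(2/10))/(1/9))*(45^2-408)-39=87213/5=17442.60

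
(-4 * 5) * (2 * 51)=-2040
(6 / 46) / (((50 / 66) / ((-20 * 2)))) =-792 / 115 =-6.89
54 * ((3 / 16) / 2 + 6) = 5265 / 16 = 329.06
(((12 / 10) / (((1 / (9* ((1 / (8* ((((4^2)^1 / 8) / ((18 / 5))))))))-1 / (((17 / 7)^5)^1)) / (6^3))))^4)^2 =243599851065002291851361105632143476272449034697006098772449601057344312098566416027877376 / 34825843627563492755235599234120368000267994419777867868408250390625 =6994801150264200377381.24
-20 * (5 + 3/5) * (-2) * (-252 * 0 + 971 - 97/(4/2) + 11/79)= 16327024/79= 206671.19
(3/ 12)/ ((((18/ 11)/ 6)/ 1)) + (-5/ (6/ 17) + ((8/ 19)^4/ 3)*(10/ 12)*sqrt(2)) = -53/ 4 + 10240*sqrt(2)/ 1172889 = -13.24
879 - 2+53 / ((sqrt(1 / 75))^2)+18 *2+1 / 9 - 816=36649 / 9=4072.11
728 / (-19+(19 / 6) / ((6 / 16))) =-6552 / 95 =-68.97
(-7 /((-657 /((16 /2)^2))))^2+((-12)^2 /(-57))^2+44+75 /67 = 542547069127 /10440294363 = 51.97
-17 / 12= -1.42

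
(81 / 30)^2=729 / 100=7.29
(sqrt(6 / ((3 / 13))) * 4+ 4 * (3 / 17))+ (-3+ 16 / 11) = -157 / 187+ 4 * sqrt(26) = 19.56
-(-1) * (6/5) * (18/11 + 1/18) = 67/33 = 2.03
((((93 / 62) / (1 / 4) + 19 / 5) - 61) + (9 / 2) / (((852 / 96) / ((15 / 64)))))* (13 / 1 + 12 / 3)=-4932397 / 5680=-868.38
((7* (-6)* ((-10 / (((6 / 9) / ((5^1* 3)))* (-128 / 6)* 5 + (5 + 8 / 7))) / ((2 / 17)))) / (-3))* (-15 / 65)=134946 / 689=195.86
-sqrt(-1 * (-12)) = -2 * sqrt(3) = -3.46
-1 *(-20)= 20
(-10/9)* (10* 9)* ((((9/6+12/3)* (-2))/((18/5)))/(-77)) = -250/63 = -3.97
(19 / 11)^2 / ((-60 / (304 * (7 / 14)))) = -13718 / 1815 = -7.56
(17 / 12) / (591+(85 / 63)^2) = 22491 / 9411616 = 0.00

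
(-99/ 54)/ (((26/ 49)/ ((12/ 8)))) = -539/ 104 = -5.18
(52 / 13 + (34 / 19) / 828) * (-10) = -157405 / 3933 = -40.02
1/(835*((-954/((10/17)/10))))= -1/13542030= -0.00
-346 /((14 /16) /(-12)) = 33216 /7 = 4745.14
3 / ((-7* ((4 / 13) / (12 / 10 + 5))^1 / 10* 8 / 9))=-97.15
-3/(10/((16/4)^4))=-384/5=-76.80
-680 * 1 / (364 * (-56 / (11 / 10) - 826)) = 935 / 438893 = 0.00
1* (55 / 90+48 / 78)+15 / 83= 27331 / 19422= 1.41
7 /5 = 1.40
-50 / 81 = -0.62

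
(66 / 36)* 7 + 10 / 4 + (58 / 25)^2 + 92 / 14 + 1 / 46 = 16487749 / 603750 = 27.31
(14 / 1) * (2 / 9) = 28 / 9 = 3.11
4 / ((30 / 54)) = 7.20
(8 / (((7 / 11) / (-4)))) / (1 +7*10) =-0.71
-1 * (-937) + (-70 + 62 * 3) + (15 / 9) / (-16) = 50539 / 48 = 1052.90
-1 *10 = -10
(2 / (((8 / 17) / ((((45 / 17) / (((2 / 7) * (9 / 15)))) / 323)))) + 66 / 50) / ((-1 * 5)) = -98397 / 323000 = -0.30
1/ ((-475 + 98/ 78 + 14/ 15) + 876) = 195/ 78622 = 0.00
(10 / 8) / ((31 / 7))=35 / 124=0.28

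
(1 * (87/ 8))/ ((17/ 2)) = 1.28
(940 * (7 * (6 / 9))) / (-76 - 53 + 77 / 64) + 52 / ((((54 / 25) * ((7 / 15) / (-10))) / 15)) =-1334983180 / 171759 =-7772.42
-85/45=-17/9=-1.89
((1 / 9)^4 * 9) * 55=55 / 729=0.08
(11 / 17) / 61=0.01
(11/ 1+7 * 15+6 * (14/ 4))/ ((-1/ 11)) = -1507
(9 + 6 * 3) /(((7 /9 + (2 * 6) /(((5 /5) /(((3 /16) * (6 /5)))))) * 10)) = 243 /313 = 0.78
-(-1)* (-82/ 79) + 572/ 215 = 1.62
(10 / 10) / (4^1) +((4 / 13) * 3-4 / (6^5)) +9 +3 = 332897 / 25272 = 13.17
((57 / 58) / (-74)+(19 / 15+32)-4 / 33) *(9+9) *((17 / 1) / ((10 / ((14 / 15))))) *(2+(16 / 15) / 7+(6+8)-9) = 99853017827 / 14753750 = 6767.98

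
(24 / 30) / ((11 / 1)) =4 / 55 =0.07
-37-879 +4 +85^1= -827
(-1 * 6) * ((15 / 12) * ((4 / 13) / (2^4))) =-15 / 104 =-0.14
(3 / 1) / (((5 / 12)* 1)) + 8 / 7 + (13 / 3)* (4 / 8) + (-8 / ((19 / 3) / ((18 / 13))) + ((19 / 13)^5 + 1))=16.43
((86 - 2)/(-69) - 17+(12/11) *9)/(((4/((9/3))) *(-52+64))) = -2125/4048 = -0.52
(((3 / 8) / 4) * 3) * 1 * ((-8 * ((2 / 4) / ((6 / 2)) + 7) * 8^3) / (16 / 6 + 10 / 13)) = -160992 / 67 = -2402.87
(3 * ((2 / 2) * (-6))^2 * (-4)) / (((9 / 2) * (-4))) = 24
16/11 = 1.45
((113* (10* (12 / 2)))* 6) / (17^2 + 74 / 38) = 96615 / 691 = 139.82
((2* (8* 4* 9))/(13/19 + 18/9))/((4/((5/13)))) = 20.63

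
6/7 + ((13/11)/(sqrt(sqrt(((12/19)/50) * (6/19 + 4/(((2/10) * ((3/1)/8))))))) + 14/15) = 3.09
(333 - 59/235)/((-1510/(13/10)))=-254137/887125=-0.29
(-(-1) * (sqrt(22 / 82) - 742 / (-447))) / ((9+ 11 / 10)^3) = 1000 * sqrt(451) / 42242341+ 742000 / 460544547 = 0.00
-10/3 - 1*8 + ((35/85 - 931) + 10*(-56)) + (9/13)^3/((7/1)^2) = -8245967315/5490303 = -1501.91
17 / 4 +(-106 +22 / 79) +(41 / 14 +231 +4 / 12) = 881197 / 6636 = 132.79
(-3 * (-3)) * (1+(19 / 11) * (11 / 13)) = 288 / 13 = 22.15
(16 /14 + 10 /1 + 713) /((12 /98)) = 35483 /6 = 5913.83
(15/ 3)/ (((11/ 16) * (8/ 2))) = 20/ 11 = 1.82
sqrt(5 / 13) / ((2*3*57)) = sqrt(65) / 4446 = 0.00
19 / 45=0.42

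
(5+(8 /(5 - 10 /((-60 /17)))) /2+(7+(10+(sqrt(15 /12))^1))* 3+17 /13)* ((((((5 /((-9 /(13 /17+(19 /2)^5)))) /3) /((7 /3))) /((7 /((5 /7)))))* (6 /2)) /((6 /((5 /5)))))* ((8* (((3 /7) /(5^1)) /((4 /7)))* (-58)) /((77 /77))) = 6103644355* sqrt(5) /186592+215623444129085 /171011568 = 1334014.94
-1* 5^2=-25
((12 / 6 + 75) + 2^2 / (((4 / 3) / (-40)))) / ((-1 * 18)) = 43 / 18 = 2.39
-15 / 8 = -1.88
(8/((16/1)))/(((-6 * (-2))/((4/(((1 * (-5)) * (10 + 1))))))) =-0.00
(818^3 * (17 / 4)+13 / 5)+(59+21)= 11631048343 / 5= 2326209668.60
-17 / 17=-1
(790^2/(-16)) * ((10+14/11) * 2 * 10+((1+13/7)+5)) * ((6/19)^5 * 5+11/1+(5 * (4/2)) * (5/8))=-479328942158932875/3050553968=-157128491.15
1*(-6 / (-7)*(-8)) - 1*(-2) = -34 / 7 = -4.86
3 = 3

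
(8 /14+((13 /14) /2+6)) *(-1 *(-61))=12017 /28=429.18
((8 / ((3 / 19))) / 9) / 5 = 152 / 135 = 1.13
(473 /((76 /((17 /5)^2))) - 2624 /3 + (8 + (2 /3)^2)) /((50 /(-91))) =1235973557 /855000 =1445.58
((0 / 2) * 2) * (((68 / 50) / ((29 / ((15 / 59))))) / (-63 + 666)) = 0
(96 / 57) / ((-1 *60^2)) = -2 / 4275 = -0.00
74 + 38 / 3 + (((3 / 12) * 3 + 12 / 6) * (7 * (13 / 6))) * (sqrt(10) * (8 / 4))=260 / 3 + 1001 * sqrt(10) / 12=350.45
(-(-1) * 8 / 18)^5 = 1024 / 59049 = 0.02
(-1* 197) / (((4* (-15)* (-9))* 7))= -197 / 3780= -0.05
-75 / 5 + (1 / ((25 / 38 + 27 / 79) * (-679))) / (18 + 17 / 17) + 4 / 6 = -87620671 / 6113037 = -14.33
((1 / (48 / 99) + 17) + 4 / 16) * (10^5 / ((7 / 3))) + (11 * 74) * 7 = 5833636 / 7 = 833376.57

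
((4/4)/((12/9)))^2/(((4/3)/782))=329.91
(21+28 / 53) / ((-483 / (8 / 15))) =-1304 / 54855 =-0.02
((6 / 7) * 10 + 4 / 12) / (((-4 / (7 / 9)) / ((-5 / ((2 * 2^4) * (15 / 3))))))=187 / 3456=0.05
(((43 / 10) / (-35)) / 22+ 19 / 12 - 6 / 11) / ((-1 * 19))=-11923 / 219450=-0.05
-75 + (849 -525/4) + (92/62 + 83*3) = 110761/124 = 893.23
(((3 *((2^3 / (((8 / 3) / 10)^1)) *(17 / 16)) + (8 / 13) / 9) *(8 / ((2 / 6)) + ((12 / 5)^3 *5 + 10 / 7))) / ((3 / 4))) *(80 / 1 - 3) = 8151047707 / 8775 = 928894.33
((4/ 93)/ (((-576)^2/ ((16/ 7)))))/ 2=1/ 6749568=0.00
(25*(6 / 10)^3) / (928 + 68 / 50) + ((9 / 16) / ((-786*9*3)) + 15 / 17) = 6617388031 / 7450864992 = 0.89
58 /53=1.09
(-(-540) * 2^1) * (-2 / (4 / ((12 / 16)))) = -405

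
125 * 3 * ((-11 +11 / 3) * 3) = -8250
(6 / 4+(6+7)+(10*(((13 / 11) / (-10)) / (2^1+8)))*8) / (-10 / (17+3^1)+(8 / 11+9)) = 213 / 145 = 1.47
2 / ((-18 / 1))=-1 / 9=-0.11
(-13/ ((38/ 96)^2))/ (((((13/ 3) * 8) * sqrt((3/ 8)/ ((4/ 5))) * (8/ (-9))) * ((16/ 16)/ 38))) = 2592 * sqrt(30)/ 95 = 149.44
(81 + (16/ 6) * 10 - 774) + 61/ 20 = -39797/ 60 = -663.28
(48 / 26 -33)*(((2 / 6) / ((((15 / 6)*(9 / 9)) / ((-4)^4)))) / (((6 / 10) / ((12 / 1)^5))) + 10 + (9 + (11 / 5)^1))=-5733097866 / 13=-441007528.15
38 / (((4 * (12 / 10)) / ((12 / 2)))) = 95 / 2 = 47.50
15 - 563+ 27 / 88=-48197 / 88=-547.69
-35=-35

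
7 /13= 0.54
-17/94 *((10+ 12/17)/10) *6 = -273/235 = -1.16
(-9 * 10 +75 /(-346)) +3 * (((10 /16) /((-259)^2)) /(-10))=-16751467839 /185680208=-90.22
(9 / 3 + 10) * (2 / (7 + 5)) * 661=8593 / 6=1432.17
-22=-22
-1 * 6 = -6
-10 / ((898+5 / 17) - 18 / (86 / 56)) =-1462 / 129617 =-0.01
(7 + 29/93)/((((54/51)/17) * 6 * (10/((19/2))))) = 93347/5022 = 18.59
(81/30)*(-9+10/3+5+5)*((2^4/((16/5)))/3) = 39/2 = 19.50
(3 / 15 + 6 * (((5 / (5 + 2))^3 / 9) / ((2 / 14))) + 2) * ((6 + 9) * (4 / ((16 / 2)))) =2867 / 98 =29.26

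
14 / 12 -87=-515 / 6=-85.83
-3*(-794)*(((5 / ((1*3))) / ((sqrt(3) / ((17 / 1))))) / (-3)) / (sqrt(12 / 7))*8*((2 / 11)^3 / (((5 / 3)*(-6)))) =215968*sqrt(7) / 11979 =47.70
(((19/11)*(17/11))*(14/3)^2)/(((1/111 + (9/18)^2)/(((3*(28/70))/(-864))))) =-585599/1878525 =-0.31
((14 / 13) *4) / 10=28 / 65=0.43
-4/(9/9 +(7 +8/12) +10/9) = -9/22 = -0.41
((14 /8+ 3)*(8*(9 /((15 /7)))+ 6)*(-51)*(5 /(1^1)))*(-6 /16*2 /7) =287793 /56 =5139.16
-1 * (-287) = 287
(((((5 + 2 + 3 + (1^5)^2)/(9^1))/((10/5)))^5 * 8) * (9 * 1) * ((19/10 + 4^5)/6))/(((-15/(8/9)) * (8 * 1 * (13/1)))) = -1652222209/2763493200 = -0.60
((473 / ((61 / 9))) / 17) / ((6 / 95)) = 134805 / 2074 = 65.00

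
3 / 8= 0.38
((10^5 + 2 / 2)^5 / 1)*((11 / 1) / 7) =110005500110001100005500011 / 7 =15715071444285871429357140.00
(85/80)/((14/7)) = 17/32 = 0.53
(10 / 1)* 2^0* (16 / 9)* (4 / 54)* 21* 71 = 159040 / 81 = 1963.46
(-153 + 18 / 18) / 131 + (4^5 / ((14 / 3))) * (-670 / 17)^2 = 90325554904 / 265013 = 340834.43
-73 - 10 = -83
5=5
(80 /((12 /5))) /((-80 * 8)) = -5 /96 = -0.05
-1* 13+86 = 73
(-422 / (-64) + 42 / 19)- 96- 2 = -54231 / 608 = -89.20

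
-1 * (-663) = 663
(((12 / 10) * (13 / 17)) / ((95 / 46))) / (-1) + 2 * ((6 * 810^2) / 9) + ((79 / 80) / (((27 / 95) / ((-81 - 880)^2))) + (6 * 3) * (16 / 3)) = 14245591200959 / 3488400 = 4083703.47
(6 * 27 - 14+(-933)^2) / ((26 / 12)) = 5223822 / 13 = 401832.46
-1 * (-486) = 486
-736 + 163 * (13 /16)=-9657 /16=-603.56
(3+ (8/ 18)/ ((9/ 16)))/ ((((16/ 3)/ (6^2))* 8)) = 3.20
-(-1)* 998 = 998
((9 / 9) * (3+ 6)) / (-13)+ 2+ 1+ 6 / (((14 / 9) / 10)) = 3720 / 91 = 40.88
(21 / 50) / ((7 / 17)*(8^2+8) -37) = -357 / 6250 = -0.06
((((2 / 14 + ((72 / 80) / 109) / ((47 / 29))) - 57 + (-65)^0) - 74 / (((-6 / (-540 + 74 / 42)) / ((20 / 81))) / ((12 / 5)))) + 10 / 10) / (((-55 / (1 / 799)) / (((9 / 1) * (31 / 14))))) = 10774952790649 / 5956946018100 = 1.81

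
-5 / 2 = -2.50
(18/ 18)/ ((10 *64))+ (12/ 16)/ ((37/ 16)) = 7717/ 23680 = 0.33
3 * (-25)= -75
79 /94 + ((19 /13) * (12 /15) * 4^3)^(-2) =934709167 /1111949312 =0.84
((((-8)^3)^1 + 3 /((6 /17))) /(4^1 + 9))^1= -1007 /26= -38.73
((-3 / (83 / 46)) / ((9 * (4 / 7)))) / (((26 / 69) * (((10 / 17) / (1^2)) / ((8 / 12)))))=-62951 / 64740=-0.97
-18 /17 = -1.06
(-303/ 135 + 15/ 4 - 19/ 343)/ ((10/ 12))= 1.74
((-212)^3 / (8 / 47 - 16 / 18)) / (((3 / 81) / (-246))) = -88058896290.95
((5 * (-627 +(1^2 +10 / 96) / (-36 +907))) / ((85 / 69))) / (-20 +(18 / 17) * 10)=602911949 / 2229760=270.39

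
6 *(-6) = -36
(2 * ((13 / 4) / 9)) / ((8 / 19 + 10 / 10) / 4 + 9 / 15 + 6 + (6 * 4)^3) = 2470 / 47301867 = 0.00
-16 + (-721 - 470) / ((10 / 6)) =-3653 / 5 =-730.60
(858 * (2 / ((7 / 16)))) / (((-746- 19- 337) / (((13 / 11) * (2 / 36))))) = -2704 / 11571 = -0.23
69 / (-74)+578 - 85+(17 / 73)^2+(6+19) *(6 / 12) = 99497794 / 197173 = 504.62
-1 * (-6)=6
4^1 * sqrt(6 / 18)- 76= -76 + 4 * sqrt(3) / 3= -73.69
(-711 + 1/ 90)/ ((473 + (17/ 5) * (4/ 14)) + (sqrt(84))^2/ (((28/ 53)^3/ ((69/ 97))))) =-2433117736/ 3008795319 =-0.81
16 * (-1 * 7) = -112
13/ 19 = 0.68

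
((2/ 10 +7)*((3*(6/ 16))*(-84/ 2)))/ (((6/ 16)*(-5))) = 4536/ 25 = 181.44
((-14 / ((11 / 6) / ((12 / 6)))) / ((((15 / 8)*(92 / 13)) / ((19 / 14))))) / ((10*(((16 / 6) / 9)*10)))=-6669 / 126500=-0.05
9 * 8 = 72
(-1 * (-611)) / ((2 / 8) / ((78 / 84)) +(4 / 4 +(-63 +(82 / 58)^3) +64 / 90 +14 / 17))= -296394395310 / 27830135399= -10.65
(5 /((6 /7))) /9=35 /54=0.65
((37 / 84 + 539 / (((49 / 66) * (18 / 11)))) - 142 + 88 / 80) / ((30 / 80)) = 84898 / 105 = 808.55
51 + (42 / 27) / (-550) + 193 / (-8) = 532069 / 19800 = 26.87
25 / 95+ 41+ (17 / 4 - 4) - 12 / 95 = 15727 / 380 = 41.39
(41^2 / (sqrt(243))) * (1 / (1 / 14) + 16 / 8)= 26896 * sqrt(3) / 27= 1725.38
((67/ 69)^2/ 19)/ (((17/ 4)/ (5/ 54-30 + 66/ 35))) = -0.33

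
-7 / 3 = -2.33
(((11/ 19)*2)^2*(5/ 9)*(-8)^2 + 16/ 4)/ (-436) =-0.12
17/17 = 1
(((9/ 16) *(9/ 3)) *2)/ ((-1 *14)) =-27/ 112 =-0.24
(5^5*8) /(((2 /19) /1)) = 237500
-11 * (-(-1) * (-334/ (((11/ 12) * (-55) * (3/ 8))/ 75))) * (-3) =480960/ 11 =43723.64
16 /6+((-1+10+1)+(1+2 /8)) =167 /12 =13.92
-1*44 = -44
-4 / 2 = -2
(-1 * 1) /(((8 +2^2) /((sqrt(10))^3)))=-5 * sqrt(10) /6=-2.64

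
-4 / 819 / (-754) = 2 / 308763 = 0.00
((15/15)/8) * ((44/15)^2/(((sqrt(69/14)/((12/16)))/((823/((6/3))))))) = 149.52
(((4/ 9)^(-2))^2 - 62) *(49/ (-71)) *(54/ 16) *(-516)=-1589080437/ 36352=-43713.70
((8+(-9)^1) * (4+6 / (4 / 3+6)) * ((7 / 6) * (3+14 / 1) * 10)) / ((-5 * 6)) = 6307 / 198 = 31.85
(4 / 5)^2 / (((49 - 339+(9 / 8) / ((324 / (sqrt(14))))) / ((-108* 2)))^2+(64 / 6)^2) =517133825998848* sqrt(14) / 250070722459285139804405+6923550862991892676608 / 1250353612296425699022025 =0.01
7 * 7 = 49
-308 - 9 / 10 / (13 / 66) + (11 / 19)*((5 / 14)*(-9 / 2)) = -10840819 / 34580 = -313.50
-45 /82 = -0.55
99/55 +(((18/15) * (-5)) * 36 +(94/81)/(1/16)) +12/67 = -5303617/27135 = -195.45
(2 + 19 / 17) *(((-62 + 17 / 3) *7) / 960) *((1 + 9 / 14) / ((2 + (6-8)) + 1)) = -206011 / 97920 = -2.10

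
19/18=1.06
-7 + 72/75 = -151/25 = -6.04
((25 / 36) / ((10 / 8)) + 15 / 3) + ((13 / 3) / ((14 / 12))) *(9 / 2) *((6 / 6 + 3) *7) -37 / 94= 400295 / 846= 473.16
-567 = -567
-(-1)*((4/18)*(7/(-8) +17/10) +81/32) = 1303/480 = 2.71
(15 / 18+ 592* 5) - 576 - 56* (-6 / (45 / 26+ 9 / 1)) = 149801 / 62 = 2416.15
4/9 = 0.44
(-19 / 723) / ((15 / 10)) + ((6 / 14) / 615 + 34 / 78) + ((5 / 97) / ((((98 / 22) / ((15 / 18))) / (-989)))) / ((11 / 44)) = -1036566410582 / 27474169905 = -37.73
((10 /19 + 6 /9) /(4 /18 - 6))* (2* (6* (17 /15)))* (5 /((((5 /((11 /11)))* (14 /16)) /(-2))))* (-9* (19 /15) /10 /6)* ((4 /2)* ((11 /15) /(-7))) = 0.26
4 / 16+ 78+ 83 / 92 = 3641 / 46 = 79.15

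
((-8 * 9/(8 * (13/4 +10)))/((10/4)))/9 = -8/265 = -0.03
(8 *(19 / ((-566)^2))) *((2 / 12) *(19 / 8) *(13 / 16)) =4693 / 30754176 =0.00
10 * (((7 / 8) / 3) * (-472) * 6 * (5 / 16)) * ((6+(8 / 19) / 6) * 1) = -1786225 / 114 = -15668.64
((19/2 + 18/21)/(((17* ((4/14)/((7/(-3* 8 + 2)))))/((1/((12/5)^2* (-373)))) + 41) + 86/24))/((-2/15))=-1141875/482774287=-0.00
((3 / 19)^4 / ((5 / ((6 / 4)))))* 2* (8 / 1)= 1944 / 651605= 0.00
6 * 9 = 54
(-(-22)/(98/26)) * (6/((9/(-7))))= -27.24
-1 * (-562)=562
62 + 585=647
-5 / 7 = -0.71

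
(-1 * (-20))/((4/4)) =20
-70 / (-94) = 35 / 47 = 0.74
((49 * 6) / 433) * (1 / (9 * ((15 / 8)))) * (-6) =-1568 / 6495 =-0.24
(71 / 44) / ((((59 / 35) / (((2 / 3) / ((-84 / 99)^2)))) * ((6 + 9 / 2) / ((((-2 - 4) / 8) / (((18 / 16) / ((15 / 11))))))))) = -1775 / 23128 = -0.08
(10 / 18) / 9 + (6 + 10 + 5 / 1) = 1706 / 81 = 21.06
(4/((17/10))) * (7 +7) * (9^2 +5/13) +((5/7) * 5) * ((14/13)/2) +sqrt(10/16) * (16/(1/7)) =28 * sqrt(10) +592905/221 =2771.37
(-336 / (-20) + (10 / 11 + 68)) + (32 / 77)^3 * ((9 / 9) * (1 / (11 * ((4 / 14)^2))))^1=43961298 / 512435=85.79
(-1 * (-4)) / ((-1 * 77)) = -4 / 77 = -0.05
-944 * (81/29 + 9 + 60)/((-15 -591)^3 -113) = 1965408/6453808741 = 0.00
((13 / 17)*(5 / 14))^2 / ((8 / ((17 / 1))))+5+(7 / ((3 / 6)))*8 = 3122977 / 26656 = 117.16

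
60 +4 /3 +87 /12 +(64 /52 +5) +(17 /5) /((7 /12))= 440309 /5460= 80.64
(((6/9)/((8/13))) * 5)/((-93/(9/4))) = -65/496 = -0.13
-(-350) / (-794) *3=-525 / 397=-1.32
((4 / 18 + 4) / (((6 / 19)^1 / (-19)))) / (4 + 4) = -6859 / 216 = -31.75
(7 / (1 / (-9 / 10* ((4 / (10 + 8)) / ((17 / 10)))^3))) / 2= -2800 / 397953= -0.01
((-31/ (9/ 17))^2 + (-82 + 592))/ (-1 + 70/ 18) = 319039/ 234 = 1363.41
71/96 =0.74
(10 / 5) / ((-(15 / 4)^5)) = -2048 / 759375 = -0.00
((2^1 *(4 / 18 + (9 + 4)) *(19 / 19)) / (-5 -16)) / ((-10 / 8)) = 136 / 135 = 1.01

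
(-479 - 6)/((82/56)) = -13580/41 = -331.22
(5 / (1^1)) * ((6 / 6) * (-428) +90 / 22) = -2119.55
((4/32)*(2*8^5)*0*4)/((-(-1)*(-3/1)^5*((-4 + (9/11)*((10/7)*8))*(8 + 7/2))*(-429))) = 0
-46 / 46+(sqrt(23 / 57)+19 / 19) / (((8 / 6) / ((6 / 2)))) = 5 / 4+3 * sqrt(1311) / 76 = 2.68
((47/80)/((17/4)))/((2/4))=47/170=0.28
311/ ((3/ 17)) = 5287/ 3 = 1762.33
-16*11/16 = -11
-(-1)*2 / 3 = 2 / 3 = 0.67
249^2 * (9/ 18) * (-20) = -620010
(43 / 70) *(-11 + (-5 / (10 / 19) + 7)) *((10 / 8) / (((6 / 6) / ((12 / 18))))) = -387 / 56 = -6.91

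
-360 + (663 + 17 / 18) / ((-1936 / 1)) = -12557231 / 34848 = -360.34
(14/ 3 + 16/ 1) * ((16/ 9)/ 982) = 0.04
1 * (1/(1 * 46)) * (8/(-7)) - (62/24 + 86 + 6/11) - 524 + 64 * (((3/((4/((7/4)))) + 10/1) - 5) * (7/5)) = -5053049/106260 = -47.55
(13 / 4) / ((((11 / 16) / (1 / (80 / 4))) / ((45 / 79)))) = 117 / 869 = 0.13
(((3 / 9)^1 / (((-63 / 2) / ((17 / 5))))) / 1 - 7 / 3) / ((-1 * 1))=2239 / 945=2.37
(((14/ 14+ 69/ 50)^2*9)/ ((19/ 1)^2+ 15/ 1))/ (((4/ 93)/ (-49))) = -580785093/ 3760000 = -154.46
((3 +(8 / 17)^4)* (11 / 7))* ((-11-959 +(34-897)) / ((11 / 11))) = -5134689417 / 584647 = -8782.55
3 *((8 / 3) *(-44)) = -352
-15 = -15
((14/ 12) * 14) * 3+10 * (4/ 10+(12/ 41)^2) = 90533/ 1681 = 53.86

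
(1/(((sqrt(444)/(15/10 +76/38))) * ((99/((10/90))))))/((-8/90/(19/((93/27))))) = -665 * sqrt(111)/605616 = -0.01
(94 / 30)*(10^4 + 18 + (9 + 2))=157121 / 5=31424.20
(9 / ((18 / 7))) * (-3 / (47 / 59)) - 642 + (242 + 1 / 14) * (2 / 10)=-606.77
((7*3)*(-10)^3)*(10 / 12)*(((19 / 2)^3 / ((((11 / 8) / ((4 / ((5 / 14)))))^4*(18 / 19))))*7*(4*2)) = -514461092311728128 / 131769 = -3904264981230.24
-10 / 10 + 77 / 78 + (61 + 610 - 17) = 51011 / 78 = 653.99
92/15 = 6.13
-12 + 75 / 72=-263 / 24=-10.96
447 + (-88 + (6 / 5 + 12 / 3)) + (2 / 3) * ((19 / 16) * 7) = 44369 / 120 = 369.74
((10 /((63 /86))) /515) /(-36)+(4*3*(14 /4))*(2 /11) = 4905211 /642411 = 7.64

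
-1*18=-18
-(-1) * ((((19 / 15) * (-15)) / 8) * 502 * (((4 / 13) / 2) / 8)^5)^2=22743361 / 2312881695184912384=0.00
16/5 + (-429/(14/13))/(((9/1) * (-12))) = 17359/2520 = 6.89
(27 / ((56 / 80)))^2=72900 / 49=1487.76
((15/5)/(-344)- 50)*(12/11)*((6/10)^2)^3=-37622961/14781250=-2.55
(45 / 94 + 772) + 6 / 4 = 36377 / 47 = 773.98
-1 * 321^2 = -103041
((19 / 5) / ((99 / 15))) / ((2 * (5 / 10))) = 19 / 33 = 0.58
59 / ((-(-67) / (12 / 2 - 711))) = -41595 / 67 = -620.82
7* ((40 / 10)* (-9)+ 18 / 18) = -245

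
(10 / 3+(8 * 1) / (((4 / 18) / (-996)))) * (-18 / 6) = 107558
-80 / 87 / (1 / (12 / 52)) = -80 / 377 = -0.21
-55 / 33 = -5 / 3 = -1.67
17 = 17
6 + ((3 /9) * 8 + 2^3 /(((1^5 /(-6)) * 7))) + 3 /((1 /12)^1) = 794 /21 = 37.81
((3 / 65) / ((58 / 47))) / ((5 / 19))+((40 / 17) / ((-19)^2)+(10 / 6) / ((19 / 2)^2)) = 57994069 / 347047350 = 0.17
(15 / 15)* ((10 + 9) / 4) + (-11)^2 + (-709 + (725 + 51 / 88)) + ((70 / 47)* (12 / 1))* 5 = 958275 / 4136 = 231.69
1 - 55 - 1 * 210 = -264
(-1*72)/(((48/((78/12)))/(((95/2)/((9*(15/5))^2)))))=-1235/1944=-0.64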